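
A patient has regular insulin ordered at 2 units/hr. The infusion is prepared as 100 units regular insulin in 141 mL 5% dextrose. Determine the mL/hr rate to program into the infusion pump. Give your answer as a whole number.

3 mL/hr

Concentration = 100 units ÷ 141 mL = 0.7092199 units/mL
Rate = 2 units/hr ÷ 0.7092199 units/mL = 2.82 mL/hr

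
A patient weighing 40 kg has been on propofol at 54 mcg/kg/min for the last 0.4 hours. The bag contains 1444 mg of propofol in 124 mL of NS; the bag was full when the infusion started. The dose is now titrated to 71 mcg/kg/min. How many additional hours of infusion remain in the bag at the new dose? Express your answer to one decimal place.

Initial rate:
Dose = 54 mcg/kg/min × 40 kg = 2160 mcg/min
2160 mcg/min × 60 min/hr = 129600 mcg/hr
Concentration = 1444 mg ÷ 124 mL = 11.64516 mg/mL = 11645.16 mcg/mL
Rate = 129600 mcg/hr ÷ 11645.16 mcg/mL = 11.12909 mL/hr
Volume infused so far = 11.12909 mL/hr × 0.4 hr = 4.451634 mL
Volume remaining = 124 − 4.451634 = 119.5484 mL
New rate:
Dose = 71 mcg/kg/min × 40 kg = 2840 mcg/min
2840 mcg/min × 60 min/hr = 170400 mcg/hr
Rate = 170400 mcg/hr ÷ 11645.16 mcg/mL = 14.63269 mL/hr
Time remaining = 119.5484 mL ÷ 14.63269 mL/hr = 8.169953 hr

8.2 hours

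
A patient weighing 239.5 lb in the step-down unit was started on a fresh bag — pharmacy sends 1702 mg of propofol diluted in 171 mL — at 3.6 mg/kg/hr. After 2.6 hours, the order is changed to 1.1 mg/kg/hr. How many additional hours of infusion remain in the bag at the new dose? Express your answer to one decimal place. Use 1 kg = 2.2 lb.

Initial rate:
Weight = 239.5 lb ÷ 2.2 lb/kg = 108.8636 kg
Dose = 3.6 mg/kg/hr × 108.8636 kg = 391.9091 mg/hr
Concentration = 1702 mg ÷ 171 mL = 9.953216 mg/mL
Rate = 391.9091 mg/hr ÷ 9.953216 mg/mL = 39.37512 mL/hr
Volume infused so far = 39.37512 mL/hr × 2.6 hr = 102.3753 mL
Volume remaining = 171 − 102.3753 = 68.62469 mL
New rate:
Dose = 1.1 mg/kg/hr × 108.8636 kg = 119.75 mg/hr
Rate = 119.75 mg/hr ÷ 9.953216 mg/mL = 12.03129 mL/hr
Time remaining = 68.62469 mL ÷ 12.03129 mL/hr = 5.703853 hr

5.7 hours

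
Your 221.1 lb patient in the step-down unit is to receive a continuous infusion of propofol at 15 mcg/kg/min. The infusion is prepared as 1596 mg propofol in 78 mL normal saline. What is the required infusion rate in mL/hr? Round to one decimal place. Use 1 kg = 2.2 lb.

Weight = 221.1 lb ÷ 2.2 lb/kg = 100.5 kg
Dose = 15 mcg/kg/min × 100.5 kg = 1507.5 mcg/min
1507.5 mcg/min × 60 min/hr = 90450 mcg/hr
Concentration = 1596 mg ÷ 78 mL = 20.46154 mg/mL = 20461.54 mcg/mL
Rate = 90450 mcg/hr ÷ 20461.54 mcg/mL = 4.420489 mL/hr

4.4 mL/hr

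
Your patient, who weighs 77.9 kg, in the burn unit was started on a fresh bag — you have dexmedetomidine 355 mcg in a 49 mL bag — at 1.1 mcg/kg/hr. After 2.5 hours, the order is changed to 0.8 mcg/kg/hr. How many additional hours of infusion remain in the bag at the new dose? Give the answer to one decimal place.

2.3 hours

Initial rate:
Dose = 1.1 mcg/kg/hr × 77.9 kg = 85.69 mcg/hr
Concentration = 355 mcg ÷ 49 mL = 7.244898 mcg/mL
Rate = 85.69 mcg/hr ÷ 7.244898 mcg/mL = 11.82763 mL/hr
Volume infused so far = 11.82763 mL/hr × 2.5 hr = 29.56908 mL
Volume remaining = 49 − 29.56908 = 19.43092 mL
New rate:
Dose = 0.8 mcg/kg/hr × 77.9 kg = 62.32 mcg/hr
Rate = 62.32 mcg/hr ÷ 7.244898 mcg/mL = 8.601915 mL/hr
Time remaining = 19.43092 mL ÷ 8.601915 mL/hr = 2.258906 hr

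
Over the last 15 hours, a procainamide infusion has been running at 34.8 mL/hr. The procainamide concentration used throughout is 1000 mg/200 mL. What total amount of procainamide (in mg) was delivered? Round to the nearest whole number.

2610 mg

Concentration = 1000 mg ÷ 200 mL = 5 mg/mL
Drug rate = 34.8 mL/hr × 5 mg/mL = 174 mg/hr
Total = 174 mg/hr × 15 hr = 2610 mg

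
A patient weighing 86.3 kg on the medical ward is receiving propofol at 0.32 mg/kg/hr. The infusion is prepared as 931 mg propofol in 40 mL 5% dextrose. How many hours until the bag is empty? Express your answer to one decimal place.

Dose = 0.32 mg/kg/hr × 86.3 kg = 27.616 mg/hr
Concentration = 931 mg ÷ 40 mL = 23.275 mg/mL
Rate = 27.616 mg/hr ÷ 23.275 mg/mL = 1.186509 mL/hr
Duration = 40 mL ÷ 1.186509 mL/hr = 33.71234 hr

33.7 hours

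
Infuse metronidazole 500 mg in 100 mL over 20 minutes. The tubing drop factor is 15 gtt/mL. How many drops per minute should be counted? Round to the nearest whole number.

75 gtt/min

100 mL ÷ (20 min) = 5 mL/min
5 mL/min × 15 gtt/mL = 75 gtt/min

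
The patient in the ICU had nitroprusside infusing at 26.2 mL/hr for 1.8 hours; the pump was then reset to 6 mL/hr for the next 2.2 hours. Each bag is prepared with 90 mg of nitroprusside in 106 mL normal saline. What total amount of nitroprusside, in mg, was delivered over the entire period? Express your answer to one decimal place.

51.2 mg

Concentration = 90 mg ÷ 106 mL = 0.8490566 mg/mL
Stage 1: 26.2 mL/hr × 1.8 hr = 47.16 mL → 47.16 mL × 0.8490566 mg/mL = 40.04151 mg
Stage 2: 6 mL/hr × 2.2 hr = 13.2 mL → 13.2 mL × 0.8490566 mg/mL = 11.20755 mg
Total = 40.04151 + 11.20755 = 51.24906 mg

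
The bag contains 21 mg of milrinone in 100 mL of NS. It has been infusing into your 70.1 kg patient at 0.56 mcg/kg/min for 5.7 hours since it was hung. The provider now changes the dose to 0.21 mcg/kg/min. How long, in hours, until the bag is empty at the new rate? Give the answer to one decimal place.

Initial rate:
Dose = 0.56 mcg/kg/min × 70.1 kg = 39.256 mcg/min
39.256 mcg/min × 60 min/hr = 2355.36 mcg/hr
Concentration = 21 mg ÷ 100 mL = 0.21 mg/mL = 210 mcg/mL
Rate = 2355.36 mcg/hr ÷ 210 mcg/mL = 11.216 mL/hr
Volume infused so far = 11.216 mL/hr × 5.7 hr = 63.9312 mL
Volume remaining = 100 − 63.9312 = 36.0688 mL
New rate:
Dose = 0.21 mcg/kg/min × 70.1 kg = 14.721 mcg/min
14.721 mcg/min × 60 min/hr = 883.26 mcg/hr
Rate = 883.26 mcg/hr ÷ 210 mcg/mL = 4.206 mL/hr
Time remaining = 36.0688 mL ÷ 4.206 mL/hr = 8.575559 hr

8.6 hours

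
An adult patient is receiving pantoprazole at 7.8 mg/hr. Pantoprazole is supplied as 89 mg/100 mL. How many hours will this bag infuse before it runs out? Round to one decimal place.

Concentration = 89 mg ÷ 100 mL = 0.89 mg/mL
Rate = 7.8 mg/hr ÷ 0.89 mg/mL = 8.764045 mL/hr
Duration = 100 mL ÷ 8.764045 mL/hr = 11.41026 hr

11.4 hours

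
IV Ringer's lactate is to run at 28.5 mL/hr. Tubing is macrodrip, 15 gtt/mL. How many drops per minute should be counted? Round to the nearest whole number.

28.5 mL/hr ÷ 60 min/hr = 0.475 mL/min
0.475 mL/min × 15 gtt/mL = 7.125 gtt/min

7 gtt/min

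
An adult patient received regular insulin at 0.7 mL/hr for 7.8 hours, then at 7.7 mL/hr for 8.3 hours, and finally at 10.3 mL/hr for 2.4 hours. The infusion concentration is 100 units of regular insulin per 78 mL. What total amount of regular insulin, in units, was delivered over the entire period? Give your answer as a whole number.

Concentration = 100 units ÷ 78 mL = 1.282051 units/mL
Stage 1: 0.7 mL/hr × 7.8 hr = 5.46 mL → 5.46 mL × 1.282051 units/mL = 7 units
Stage 2: 7.7 mL/hr × 8.3 hr = 63.91 mL → 63.91 mL × 1.282051 units/mL = 81.9359 units
Stage 3: 10.3 mL/hr × 2.4 hr = 24.72 mL → 24.72 mL × 1.282051 units/mL = 31.69231 units
Total = 7 + 81.9359 + 31.69231 = 120.6282 units

121 units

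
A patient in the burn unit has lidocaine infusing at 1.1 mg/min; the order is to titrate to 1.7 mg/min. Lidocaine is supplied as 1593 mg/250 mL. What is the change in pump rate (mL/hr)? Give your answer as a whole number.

At the current dose:
1.1 mg/min × 60 min/hr = 66 mg/hr
Concentration = 1593 mg ÷ 250 mL = 6.372 mg/mL
Rate = 66 mg/hr ÷ 6.372 mg/mL = 10.35782 mL/hr
At the new dose:
1.7 mg/min × 60 min/hr = 102 mg/hr
Rate = 102 mg/hr ÷ 6.372 mg/mL = 16.00753 mL/hr
Change = 16.00753 − 10.35782 = 5.649718 mL/hr → 5.649718 mL/hr increase

6 mL/hr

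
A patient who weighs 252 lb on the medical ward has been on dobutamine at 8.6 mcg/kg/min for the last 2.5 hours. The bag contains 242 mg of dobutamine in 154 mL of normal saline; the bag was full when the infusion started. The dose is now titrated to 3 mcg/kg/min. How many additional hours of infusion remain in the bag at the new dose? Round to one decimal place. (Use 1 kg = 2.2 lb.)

4.6 hours

Initial rate:
Weight = 252 lb ÷ 2.2 lb/kg = 114.5455 kg
Dose = 8.6 mcg/kg/min × 114.5455 kg = 985.0909 mcg/min
985.0909 mcg/min × 60 min/hr = 59105.45 mcg/hr
Concentration = 242 mg ÷ 154 mL = 1.571429 mg/mL = 1571.429 mcg/mL
Rate = 59105.45 mcg/hr ÷ 1571.429 mcg/mL = 37.61256 mL/hr
Volume infused so far = 37.61256 mL/hr × 2.5 hr = 94.0314 mL
Volume remaining = 154 − 94.0314 = 59.9686 mL
New rate:
Dose = 3 mcg/kg/min × 114.5455 kg = 343.6364 mcg/min
343.6364 mcg/min × 60 min/hr = 20618.18 mcg/hr
Rate = 20618.18 mcg/hr ÷ 1571.429 mcg/mL = 13.12066 mL/hr
Time remaining = 59.9686 mL ÷ 13.12066 mL/hr = 4.570547 hr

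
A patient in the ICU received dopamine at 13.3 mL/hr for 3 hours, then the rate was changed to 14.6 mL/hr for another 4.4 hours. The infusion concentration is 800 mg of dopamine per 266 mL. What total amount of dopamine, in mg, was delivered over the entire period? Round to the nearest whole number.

313 mg

Concentration = 800 mg ÷ 266 mL = 3.007519 mg/mL
Stage 1: 13.3 mL/hr × 3 hr = 39.9 mL → 39.9 mL × 3.007519 mg/mL = 120 mg
Stage 2: 14.6 mL/hr × 4.4 hr = 64.24 mL → 64.24 mL × 3.007519 mg/mL = 193.203 mg
Total = 120 + 193.203 = 313.203 mg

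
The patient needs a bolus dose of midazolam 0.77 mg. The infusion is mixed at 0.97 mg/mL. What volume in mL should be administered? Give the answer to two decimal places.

0.79 mL

Volume = 0.77 mg ÷ 0.97 mg/mL = 0.7938144 mL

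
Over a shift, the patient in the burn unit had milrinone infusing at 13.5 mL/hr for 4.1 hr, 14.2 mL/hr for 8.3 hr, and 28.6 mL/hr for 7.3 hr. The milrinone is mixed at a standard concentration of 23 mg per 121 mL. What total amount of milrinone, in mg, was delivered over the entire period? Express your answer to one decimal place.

Concentration = 23 mg ÷ 121 mL = 0.1900826 mg/mL
Stage 1: 13.5 mL/hr × 4.1 hr = 55.35 mL → 55.35 mL × 0.1900826 mg/mL = 10.52107 mg
Stage 2: 14.2 mL/hr × 8.3 hr = 117.86 mL → 117.86 mL × 0.1900826 mg/mL = 22.40314 mg
Stage 3: 28.6 mL/hr × 7.3 hr = 208.78 mL → 208.78 mL × 0.1900826 mg/mL = 39.68545 mg
Total = 10.52107 + 22.40314 + 39.68545 = 72.60967 mg

72.6 mg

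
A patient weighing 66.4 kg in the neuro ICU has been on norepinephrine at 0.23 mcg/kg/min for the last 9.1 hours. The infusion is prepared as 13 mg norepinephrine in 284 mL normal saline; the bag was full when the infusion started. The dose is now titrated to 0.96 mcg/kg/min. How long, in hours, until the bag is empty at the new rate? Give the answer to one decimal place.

Initial rate:
Dose = 0.23 mcg/kg/min × 66.4 kg = 15.272 mcg/min
15.272 mcg/min × 60 min/hr = 916.32 mcg/hr
Concentration = 13 mg ÷ 284 mL = 0.04577465 mg/mL = 45.77465 mcg/mL
Rate = 916.32 mcg/hr ÷ 45.77465 mcg/mL = 20.01807 mL/hr
Volume infused so far = 20.01807 mL/hr × 9.1 hr = 182.1644 mL
Volume remaining = 284 − 182.1644 = 101.8356 mL
New rate:
Dose = 0.96 mcg/kg/min × 66.4 kg = 63.744 mcg/min
63.744 mcg/min × 60 min/hr = 3824.64 mcg/hr
Rate = 3824.64 mcg/hr ÷ 45.77465 mcg/mL = 83.55367 mL/hr
Time remaining = 101.8356 mL ÷ 83.55367 mL/hr = 1.218804 hr

1.2 hours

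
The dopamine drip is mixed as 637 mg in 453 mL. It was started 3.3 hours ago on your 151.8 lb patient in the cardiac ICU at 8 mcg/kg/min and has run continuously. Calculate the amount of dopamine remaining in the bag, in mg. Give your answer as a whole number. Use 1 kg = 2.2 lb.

Weight = 151.8 lb ÷ 2.2 lb/kg = 69 kg
Dose = 8 mcg/kg/min × 69 kg = 552 mcg/min
552 mcg/min × 60 min/hr = 33120 mcg/hr
Concentration = 637 mg ÷ 453 mL = 1.406181 mg/mL = 1406.181 mcg/mL
Rate = 33120 mcg/hr ÷ 1406.181 mcg/mL = 23.55316 mL/hr
Volume infused = 23.55316 mL/hr × 3.3 hr = 77.72541 mL
Volume remaining = 453 − 77.72541 = 375.2746 mL
Drug remaining = 375.2746 mL × 1406.181 mcg/mL = 527704 mcg = 527.704 mg

528 mg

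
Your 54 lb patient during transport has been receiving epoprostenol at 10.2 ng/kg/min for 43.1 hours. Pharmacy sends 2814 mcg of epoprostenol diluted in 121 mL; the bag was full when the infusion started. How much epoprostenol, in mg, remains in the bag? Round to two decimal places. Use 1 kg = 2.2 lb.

2.17 mg

Weight = 54 lb ÷ 2.2 lb/kg = 24.54545 kg
Dose = 10.2 ng/kg/min × 24.54545 kg = 250.3636 ng/min
250.3636 ng/min × 60 min/hr = 15021.82 ng/hr
Concentration = 2814 mcg ÷ 121 mL = 23.2562 mcg/mL = 23256.2 ng/mL
Rate = 15021.82 ng/hr ÷ 23256.2 ng/mL = 0.6459275 mL/hr
Volume infused = 0.6459275 mL/hr × 43.1 hr = 27.83948 mL
Volume remaining = 121 − 27.83948 = 93.16052 mL
Drug remaining = 93.16052 mL × 23256.2 ng/mL = 2166560 ng = 2.16656 mg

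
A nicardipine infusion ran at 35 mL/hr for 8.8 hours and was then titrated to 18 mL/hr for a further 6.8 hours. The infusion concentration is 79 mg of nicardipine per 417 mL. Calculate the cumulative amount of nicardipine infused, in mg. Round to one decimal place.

81.5 mg

Concentration = 79 mg ÷ 417 mL = 0.1894484 mg/mL
Stage 1: 35 mL/hr × 8.8 hr = 308 mL → 308 mL × 0.1894484 mg/mL = 58.35012 mg
Stage 2: 18 mL/hr × 6.8 hr = 122.4 mL → 122.4 mL × 0.1894484 mg/mL = 23.18849 mg
Total = 58.35012 + 23.18849 = 81.53861 mg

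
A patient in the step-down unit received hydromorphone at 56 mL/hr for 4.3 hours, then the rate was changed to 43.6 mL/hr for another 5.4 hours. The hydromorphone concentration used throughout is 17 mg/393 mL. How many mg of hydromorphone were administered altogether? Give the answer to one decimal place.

Concentration = 17 mg ÷ 393 mL = 0.043257 mg/mL
Stage 1: 56 mL/hr × 4.3 hr = 240.8 mL → 240.8 mL × 0.043257 mg/mL = 10.41628 mg
Stage 2: 43.6 mL/hr × 5.4 hr = 235.44 mL → 235.44 mL × 0.043257 mg/mL = 10.18443 mg
Total = 10.41628 + 10.18443 = 20.60071 mg

20.6 mg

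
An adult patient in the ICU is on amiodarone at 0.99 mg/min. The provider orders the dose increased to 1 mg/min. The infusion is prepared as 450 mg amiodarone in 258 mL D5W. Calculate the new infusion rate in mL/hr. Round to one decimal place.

34.4 mL/hr

1 mg/min × 60 min/hr = 60 mg/hr
Concentration = 450 mg ÷ 258 mL = 1.744186 mg/mL
Rate = 60 mg/hr ÷ 1.744186 mg/mL = 34.4 mL/hr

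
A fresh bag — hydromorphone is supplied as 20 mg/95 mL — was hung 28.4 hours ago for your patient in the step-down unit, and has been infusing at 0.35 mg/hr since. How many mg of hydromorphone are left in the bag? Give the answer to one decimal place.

Concentration = 20 mg ÷ 95 mL = 0.2105263 mg/mL
Rate = 0.35 mg/hr ÷ 0.2105263 mg/mL = 1.6625 mL/hr
Volume infused = 1.6625 mL/hr × 28.4 hr = 47.215 mL
Volume remaining = 95 − 47.215 = 47.785 mL
Drug remaining = 47.785 mL × 0.2105263 mg/mL = 10.06 mg

10.1 mg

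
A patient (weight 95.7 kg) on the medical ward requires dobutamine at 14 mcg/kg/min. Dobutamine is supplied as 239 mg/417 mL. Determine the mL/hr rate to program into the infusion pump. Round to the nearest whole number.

Dose = 14 mcg/kg/min × 95.7 kg = 1339.8 mcg/min
1339.8 mcg/min × 60 min/hr = 80388 mcg/hr
Concentration = 239 mg ÷ 417 mL = 0.5731415 mg/mL = 573.1415 mcg/mL
Rate = 80388 mcg/hr ÷ 573.1415 mcg/mL = 140.2586 mL/hr

140 mL/hr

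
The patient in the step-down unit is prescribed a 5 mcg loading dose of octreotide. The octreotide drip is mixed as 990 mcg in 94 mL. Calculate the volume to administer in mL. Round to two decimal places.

Concentration = 990 mcg ÷ 94 mL = 10.53191 mcg/mL
Volume = 5 mcg ÷ 10.53191 mcg/mL = 0.4747475 mL

0.47 mL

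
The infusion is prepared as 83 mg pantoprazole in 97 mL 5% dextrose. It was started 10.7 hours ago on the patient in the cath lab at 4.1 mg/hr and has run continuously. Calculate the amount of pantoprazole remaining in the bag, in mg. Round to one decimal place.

Concentration = 83 mg ÷ 97 mL = 0.8556701 mg/mL
Rate = 4.1 mg/hr ÷ 0.8556701 mg/mL = 4.791566 mL/hr
Volume infused = 4.791566 mL/hr × 10.7 hr = 51.26976 mL
Volume remaining = 97 − 51.26976 = 45.73024 mL
Drug remaining = 45.73024 mL × 0.8556701 mg/mL = 39.13 mg

39.1 mg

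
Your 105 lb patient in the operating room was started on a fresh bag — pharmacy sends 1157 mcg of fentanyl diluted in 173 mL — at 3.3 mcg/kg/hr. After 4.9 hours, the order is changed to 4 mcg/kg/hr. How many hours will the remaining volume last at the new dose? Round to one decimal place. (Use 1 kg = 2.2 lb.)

2.0 hours

Initial rate:
Weight = 105 lb ÷ 2.2 lb/kg = 47.72727 kg
Dose = 3.3 mcg/kg/hr × 47.72727 kg = 157.5 mcg/hr
Concentration = 1157 mcg ÷ 173 mL = 6.687861 mcg/mL
Rate = 157.5 mcg/hr ÷ 6.687861 mcg/mL = 23.55013 mL/hr
Volume infused so far = 23.55013 mL/hr × 4.9 hr = 115.3956 mL
Volume remaining = 173 − 115.3956 = 57.60436 mL
New rate:
Dose = 4 mcg/kg/hr × 47.72727 kg = 190.9091 mcg/hr
Rate = 190.9091 mcg/hr ÷ 6.687861 mcg/mL = 28.54561 mL/hr
Time remaining = 57.60436 mL ÷ 28.54561 mL/hr = 2.017976 hr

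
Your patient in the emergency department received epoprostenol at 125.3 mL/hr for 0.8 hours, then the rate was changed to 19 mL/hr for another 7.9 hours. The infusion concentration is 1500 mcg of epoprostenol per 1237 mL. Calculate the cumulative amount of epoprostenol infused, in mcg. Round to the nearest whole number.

304 mcg

Concentration = 1500 mcg ÷ 1237 mL = 1.212611 mcg/mL
Stage 1: 125.3 mL/hr × 0.8 hr = 100.24 mL → 100.24 mL × 1.212611 mcg/mL = 121.5521 mcg
Stage 2: 19 mL/hr × 7.9 hr = 150.1 mL → 150.1 mL × 1.212611 mcg/mL = 182.0129 mcg
Total = 121.5521 + 182.0129 = 303.5651 mcg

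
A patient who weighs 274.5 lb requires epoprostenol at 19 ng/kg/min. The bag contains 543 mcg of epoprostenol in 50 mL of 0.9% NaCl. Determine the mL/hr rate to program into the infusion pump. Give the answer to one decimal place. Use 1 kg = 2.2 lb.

13.1 mL/hr

Weight = 274.5 lb ÷ 2.2 lb/kg = 124.7727 kg
Dose = 19 ng/kg/min × 124.7727 kg = 2370.682 ng/min
2370.682 ng/min × 60 min/hr = 142240.9 ng/hr
Concentration = 543 mcg ÷ 50 mL = 10.86 mcg/mL = 10860 ng/mL
Rate = 142240.9 ng/hr ÷ 10860 ng/mL = 13.09769 mL/hr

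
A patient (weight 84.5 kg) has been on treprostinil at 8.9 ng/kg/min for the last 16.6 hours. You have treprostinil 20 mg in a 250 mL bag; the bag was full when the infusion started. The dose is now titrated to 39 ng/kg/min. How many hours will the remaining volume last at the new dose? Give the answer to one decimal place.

97.4 hours

Initial rate:
Dose = 8.9 ng/kg/min × 84.5 kg = 752.05 ng/min
752.05 ng/min × 60 min/hr = 45123 ng/hr
Concentration = 20 mg ÷ 250 mL = 0.08 mg/mL = 80000 ng/mL
Rate = 45123 ng/hr ÷ 80000 ng/mL = 0.5640375 mL/hr
Volume infused so far = 0.5640375 mL/hr × 16.6 hr = 9.363023 mL
Volume remaining = 250 − 9.363023 = 240.637 mL
New rate:
Dose = 39 ng/kg/min × 84.5 kg = 3295.5 ng/min
3295.5 ng/min × 60 min/hr = 197730 ng/hr
Rate = 197730 ng/hr ÷ 80000 ng/mL = 2.471625 mL/hr
Time remaining = 240.637 mL ÷ 2.471625 mL/hr = 97.35983 hr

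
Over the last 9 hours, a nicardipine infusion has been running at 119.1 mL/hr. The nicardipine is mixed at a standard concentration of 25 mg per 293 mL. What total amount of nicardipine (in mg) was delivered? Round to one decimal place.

Concentration = 25 mg ÷ 293 mL = 0.08532423 mg/mL
Drug rate = 119.1 mL/hr × 0.08532423 mg/mL = 10.16212 mg/hr
Total = 10.16212 mg/hr × 9 hr = 91.45904 mg

91.5 mg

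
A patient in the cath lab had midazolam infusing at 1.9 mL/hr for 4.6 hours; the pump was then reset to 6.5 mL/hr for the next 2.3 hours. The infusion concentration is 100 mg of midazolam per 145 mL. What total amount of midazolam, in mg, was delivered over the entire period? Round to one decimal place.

16.3 mg

Concentration = 100 mg ÷ 145 mL = 0.6896552 mg/mL
Stage 1: 1.9 mL/hr × 4.6 hr = 8.74 mL → 8.74 mL × 0.6896552 mg/mL = 6.027586 mg
Stage 2: 6.5 mL/hr × 2.3 hr = 14.95 mL → 14.95 mL × 0.6896552 mg/mL = 10.31034 mg
Total = 6.027586 + 10.31034 = 16.33793 mg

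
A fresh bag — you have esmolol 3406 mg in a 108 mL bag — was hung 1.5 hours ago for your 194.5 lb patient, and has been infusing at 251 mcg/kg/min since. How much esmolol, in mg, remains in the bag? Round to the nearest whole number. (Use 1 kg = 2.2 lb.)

1409 mg

Weight = 194.5 lb ÷ 2.2 lb/kg = 88.40909 kg
Dose = 251 mcg/kg/min × 88.40909 kg = 22190.68 mcg/min
22190.68 mcg/min × 60 min/hr = 1331441 mcg/hr
Concentration = 3406 mg ÷ 108 mL = 31.53704 mg/mL = 31537.04 mcg/mL
Rate = 1331441 mcg/hr ÷ 31537.04 mcg/mL = 42.21833 mL/hr
Volume infused = 42.21833 mL/hr × 1.5 hr = 63.32749 mL
Volume remaining = 108 − 63.32749 = 44.67251 mL
Drug remaining = 44.67251 mL × 31537.04 mcg/mL = 1408839 mcg = 1408.839 mg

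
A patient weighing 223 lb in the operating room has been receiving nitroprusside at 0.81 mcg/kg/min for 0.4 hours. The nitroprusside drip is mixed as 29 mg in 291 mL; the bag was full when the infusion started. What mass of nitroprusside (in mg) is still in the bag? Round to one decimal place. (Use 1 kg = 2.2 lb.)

27.0 mg

Weight = 223 lb ÷ 2.2 lb/kg = 101.3636 kg
Dose = 0.81 mcg/kg/min × 101.3636 kg = 82.10455 mcg/min
82.10455 mcg/min × 60 min/hr = 4926.273 mcg/hr
Concentration = 29 mg ÷ 291 mL = 0.09965636 mg/mL = 99.65636 mcg/mL
Rate = 4926.273 mcg/hr ÷ 99.65636 mcg/mL = 49.4326 mL/hr
Volume infused = 49.4326 mL/hr × 0.4 hr = 19.77304 mL
Volume remaining = 291 − 19.77304 = 271.227 mL
Drug remaining = 271.227 mL × 99.65636 mcg/mL = 27029.49 mcg = 27.02949 mg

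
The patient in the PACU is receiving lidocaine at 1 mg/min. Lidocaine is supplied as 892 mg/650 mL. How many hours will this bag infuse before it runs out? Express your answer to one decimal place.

14.9 hours

1 mg/min × 60 min/hr = 60 mg/hr
Concentration = 892 mg ÷ 650 mL = 1.372308 mg/mL
Rate = 60 mg/hr ÷ 1.372308 mg/mL = 43.72197 mL/hr
Duration = 650 mL ÷ 43.72197 mL/hr = 14.86667 hr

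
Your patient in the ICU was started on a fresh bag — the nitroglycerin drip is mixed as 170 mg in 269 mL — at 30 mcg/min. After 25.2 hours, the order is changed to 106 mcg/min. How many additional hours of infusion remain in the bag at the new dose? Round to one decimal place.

Initial rate:
30 mcg/min × 60 min/hr = 1800 mcg/hr
Concentration = 170 mg ÷ 269 mL = 0.6319703 mg/mL = 631.9703 mcg/mL
Rate = 1800 mcg/hr ÷ 631.9703 mcg/mL = 2.848235 mL/hr
Volume infused so far = 2.848235 mL/hr × 25.2 hr = 71.77553 mL
Volume remaining = 269 − 71.77553 = 197.2245 mL
New rate:
106 mcg/min × 60 min/hr = 6360 mcg/hr
Rate = 6360 mcg/hr ÷ 631.9703 mcg/mL = 10.06376 mL/hr
Time remaining = 197.2245 mL ÷ 10.06376 mL/hr = 19.59748 hr

19.6 hours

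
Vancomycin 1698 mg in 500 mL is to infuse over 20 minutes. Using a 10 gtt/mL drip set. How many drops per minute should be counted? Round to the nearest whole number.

500 mL ÷ (20 min) = 25 mL/min
25 mL/min × 10 gtt/mL = 250 gtt/min

250 gtt/min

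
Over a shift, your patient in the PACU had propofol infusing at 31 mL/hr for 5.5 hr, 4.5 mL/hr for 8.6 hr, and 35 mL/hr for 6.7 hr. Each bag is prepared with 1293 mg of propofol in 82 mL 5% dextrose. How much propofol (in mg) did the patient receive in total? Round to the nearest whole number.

6996 mg

Concentration = 1293 mg ÷ 82 mL = 15.76829 mg/mL
Stage 1: 31 mL/hr × 5.5 hr = 170.5 mL → 170.5 mL × 15.76829 mg/mL = 2688.494 mg
Stage 2: 4.5 mL/hr × 8.6 hr = 38.7 mL → 38.7 mL × 15.76829 mg/mL = 610.2329 mg
Stage 3: 35 mL/hr × 6.7 hr = 234.5 mL → 234.5 mL × 15.76829 mg/mL = 3697.665 mg
Total = 2688.494 + 610.2329 + 3697.665 = 6996.391 mg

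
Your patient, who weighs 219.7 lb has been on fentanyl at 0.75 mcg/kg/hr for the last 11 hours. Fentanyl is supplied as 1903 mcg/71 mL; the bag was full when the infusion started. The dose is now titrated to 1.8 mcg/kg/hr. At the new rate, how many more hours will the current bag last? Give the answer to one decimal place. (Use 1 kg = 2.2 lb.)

Initial rate:
Weight = 219.7 lb ÷ 2.2 lb/kg = 99.86364 kg
Dose = 0.75 mcg/kg/hr × 99.86364 kg = 74.89773 mcg/hr
Concentration = 1903 mcg ÷ 71 mL = 26.80282 mcg/mL
Rate = 74.89773 mcg/hr ÷ 26.80282 mcg/mL = 2.794398 mL/hr
Volume infused so far = 2.794398 mL/hr × 11 hr = 30.73837 mL
Volume remaining = 71 − 30.73837 = 40.26163 mL
New rate:
Dose = 1.8 mcg/kg/hr × 99.86364 kg = 179.7545 mcg/hr
Rate = 179.7545 mcg/hr ÷ 26.80282 mcg/mL = 6.706554 mL/hr
Time remaining = 40.26163 mL ÷ 6.706554 mL/hr = 6.003325 hr

6.0 hours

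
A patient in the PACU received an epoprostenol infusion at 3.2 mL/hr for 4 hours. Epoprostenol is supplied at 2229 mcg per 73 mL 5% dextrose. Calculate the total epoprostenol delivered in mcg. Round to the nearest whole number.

Concentration = 2229 mcg ÷ 73 mL = 30.53425 mcg/mL = 30534.25 ng/mL
Drug rate = 3.2 mL/hr × 30534.25 ng/mL = 97709.59 ng/hr
Total = 97709.59 ng/hr × 4 hr = 390838.4 ng = 390.8384 mcg

391 mcg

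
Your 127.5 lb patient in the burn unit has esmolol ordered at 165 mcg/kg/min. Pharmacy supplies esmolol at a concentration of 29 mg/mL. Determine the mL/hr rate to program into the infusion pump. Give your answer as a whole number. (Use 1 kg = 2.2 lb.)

20 mL/hr

Weight = 127.5 lb ÷ 2.2 lb/kg = 57.95455 kg
Dose = 165 mcg/kg/min × 57.95455 kg = 9562.5 mcg/min
9562.5 mcg/min × 60 min/hr = 573750 mcg/hr
Concentration = 29 mg/mL = 29000 mcg/mL
Rate = 573750 mcg/hr ÷ 29000 mcg/mL = 19.78448 mL/hr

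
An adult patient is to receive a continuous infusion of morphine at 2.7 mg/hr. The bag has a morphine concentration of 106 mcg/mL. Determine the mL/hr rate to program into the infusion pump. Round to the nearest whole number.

25 mL/hr

Concentration = 106 mcg/mL = 0.106 mg/mL
Rate = 2.7 mg/hr ÷ 0.106 mg/mL = 25.4717 mL/hr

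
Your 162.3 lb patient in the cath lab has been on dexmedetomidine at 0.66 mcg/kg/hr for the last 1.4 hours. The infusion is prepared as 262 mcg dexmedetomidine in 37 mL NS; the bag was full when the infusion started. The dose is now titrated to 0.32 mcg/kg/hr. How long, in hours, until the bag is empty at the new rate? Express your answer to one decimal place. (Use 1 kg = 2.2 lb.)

Initial rate:
Weight = 162.3 lb ÷ 2.2 lb/kg = 73.77273 kg
Dose = 0.66 mcg/kg/hr × 73.77273 kg = 48.69 mcg/hr
Concentration = 262 mcg ÷ 37 mL = 7.081081 mcg/mL
Rate = 48.69 mcg/hr ÷ 7.081081 mcg/mL = 6.876069 mL/hr
Volume infused so far = 6.876069 mL/hr × 1.4 hr = 9.626496 mL
Volume remaining = 37 − 9.626496 = 27.3735 mL
New rate:
Dose = 0.32 mcg/kg/hr × 73.77273 kg = 23.60727 mcg/hr
Rate = 23.60727 mcg/hr ÷ 7.081081 mcg/mL = 3.333851 mL/hr
Time remaining = 27.3735 mL ÷ 3.333851 mL/hr = 8.210775 hr

8.2 hours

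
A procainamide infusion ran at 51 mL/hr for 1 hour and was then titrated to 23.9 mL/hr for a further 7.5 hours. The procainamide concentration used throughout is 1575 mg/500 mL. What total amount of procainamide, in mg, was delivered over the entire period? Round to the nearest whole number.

725 mg

Concentration = 1575 mg ÷ 500 mL = 3.15 mg/mL
Stage 1: 51 mL/hr × 1 hr = 51 mL → 51 mL × 3.15 mg/mL = 160.65 mg
Stage 2: 23.9 mL/hr × 7.5 hr = 179.25 mL → 179.25 mL × 3.15 mg/mL = 564.6375 mg
Total = 160.65 + 564.6375 = 725.2875 mg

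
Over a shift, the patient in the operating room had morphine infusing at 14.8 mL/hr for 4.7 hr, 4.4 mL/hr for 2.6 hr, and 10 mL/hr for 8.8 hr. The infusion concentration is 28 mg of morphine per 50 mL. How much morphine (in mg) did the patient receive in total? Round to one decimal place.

94.6 mg

Concentration = 28 mg ÷ 50 mL = 0.56 mg/mL
Stage 1: 14.8 mL/hr × 4.7 hr = 69.56 mL → 69.56 mL × 0.56 mg/mL = 38.9536 mg
Stage 2: 4.4 mL/hr × 2.6 hr = 11.44 mL → 11.44 mL × 0.56 mg/mL = 6.4064 mg
Stage 3: 10 mL/hr × 8.8 hr = 88 mL → 88 mL × 0.56 mg/mL = 49.28 mg
Total = 38.9536 + 6.4064 + 49.28 = 94.64 mg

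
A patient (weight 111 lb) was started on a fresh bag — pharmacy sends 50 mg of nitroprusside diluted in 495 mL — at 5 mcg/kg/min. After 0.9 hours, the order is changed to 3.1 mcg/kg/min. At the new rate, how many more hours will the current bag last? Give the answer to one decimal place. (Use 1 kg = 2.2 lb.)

Initial rate:
Weight = 111 lb ÷ 2.2 lb/kg = 50.45455 kg
Dose = 5 mcg/kg/min × 50.45455 kg = 252.2727 mcg/min
252.2727 mcg/min × 60 min/hr = 15136.36 mcg/hr
Concentration = 50 mg ÷ 495 mL = 0.1010101 mg/mL = 101.0101 mcg/mL
Rate = 15136.36 mcg/hr ÷ 101.0101 mcg/mL = 149.85 mL/hr
Volume infused so far = 149.85 mL/hr × 0.9 hr = 134.865 mL
Volume remaining = 495 − 134.865 = 360.135 mL
New rate:
Dose = 3.1 mcg/kg/min × 50.45455 kg = 156.4091 mcg/min
156.4091 mcg/min × 60 min/hr = 9384.545 mcg/hr
Rate = 9384.545 mcg/hr ÷ 101.0101 mcg/mL = 92.907 mL/hr
Time remaining = 360.135 mL ÷ 92.907 mL/hr = 3.876296 hr

3.9 hours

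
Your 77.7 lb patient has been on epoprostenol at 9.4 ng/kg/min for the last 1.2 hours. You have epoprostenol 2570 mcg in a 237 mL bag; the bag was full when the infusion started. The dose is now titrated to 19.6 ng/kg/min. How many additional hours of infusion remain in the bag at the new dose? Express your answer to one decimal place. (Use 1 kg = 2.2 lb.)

Initial rate:
Weight = 77.7 lb ÷ 2.2 lb/kg = 35.31818 kg
Dose = 9.4 ng/kg/min × 35.31818 kg = 331.9909 ng/min
331.9909 ng/min × 60 min/hr = 19919.45 ng/hr
Concentration = 2570 mcg ÷ 237 mL = 10.84388 mcg/mL = 10843.88 ng/mL
Rate = 19919.45 ng/hr ÷ 10843.88 ng/mL = 1.83693 mL/hr
Volume infused so far = 1.83693 mL/hr × 1.2 hr = 2.204316 mL
Volume remaining = 237 − 2.204316 = 234.7957 mL
New rate:
Dose = 19.6 ng/kg/min × 35.31818 kg = 692.2364 ng/min
692.2364 ng/min × 60 min/hr = 41534.18 ng/hr
Rate = 41534.18 ng/hr ÷ 10843.88 ng/mL = 3.830195 mL/hr
Time remaining = 234.7957 mL ÷ 3.830195 mL/hr = 61.30124 hr

61.3 hours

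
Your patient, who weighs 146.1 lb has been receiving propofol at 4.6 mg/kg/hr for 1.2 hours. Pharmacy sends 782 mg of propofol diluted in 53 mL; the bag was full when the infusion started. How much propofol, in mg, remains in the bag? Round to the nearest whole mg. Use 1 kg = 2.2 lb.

415 mg

Weight = 146.1 lb ÷ 2.2 lb/kg = 66.40909 kg
Dose = 4.6 mg/kg/hr × 66.40909 kg = 305.4818 mg/hr
Concentration = 782 mg ÷ 53 mL = 14.75472 mg/mL
Rate = 305.4818 mg/hr ÷ 14.75472 mg/mL = 20.70401 mL/hr
Volume infused = 20.70401 mL/hr × 1.2 hr = 24.84481 mL
Volume remaining = 53 − 24.84481 = 28.15519 mL
Drug remaining = 28.15519 mL × 14.75472 mg/mL = 415.4218 mg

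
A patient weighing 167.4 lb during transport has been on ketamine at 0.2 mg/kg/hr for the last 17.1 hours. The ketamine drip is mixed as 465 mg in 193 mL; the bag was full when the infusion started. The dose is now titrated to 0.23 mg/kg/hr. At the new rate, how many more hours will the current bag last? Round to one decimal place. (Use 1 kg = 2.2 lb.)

Initial rate:
Weight = 167.4 lb ÷ 2.2 lb/kg = 76.09091 kg
Dose = 0.2 mg/kg/hr × 76.09091 kg = 15.21818 mg/hr
Concentration = 465 mg ÷ 193 mL = 2.409326 mg/mL
Rate = 15.21818 mg/hr ÷ 2.409326 mg/mL = 6.316364 mL/hr
Volume infused so far = 6.316364 mL/hr × 17.1 hr = 108.0098 mL
Volume remaining = 193 − 108.0098 = 84.99018 mL
New rate:
Dose = 0.23 mg/kg/hr × 76.09091 kg = 17.50091 mg/hr
Rate = 17.50091 mg/hr ÷ 2.409326 mg/mL = 7.263818 mL/hr
Time remaining = 84.99018 mL ÷ 7.263818 mL/hr = 11.70048 hr

11.7 hours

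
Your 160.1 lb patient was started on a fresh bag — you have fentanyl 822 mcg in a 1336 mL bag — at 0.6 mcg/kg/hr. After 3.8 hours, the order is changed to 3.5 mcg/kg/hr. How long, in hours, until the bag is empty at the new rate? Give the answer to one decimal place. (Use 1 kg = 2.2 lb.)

Initial rate:
Weight = 160.1 lb ÷ 2.2 lb/kg = 72.77273 kg
Dose = 0.6 mcg/kg/hr × 72.77273 kg = 43.66364 mcg/hr
Concentration = 822 mcg ÷ 1336 mL = 0.6152695 mcg/mL
Rate = 43.66364 mcg/hr ÷ 0.6152695 mcg/mL = 70.96669 mL/hr
Volume infused so far = 70.96669 mL/hr × 3.8 hr = 269.6734 mL
Volume remaining = 1336 − 269.6734 = 1066.327 mL
New rate:
Dose = 3.5 mcg/kg/hr × 72.77273 kg = 254.7045 mcg/hr
Rate = 254.7045 mcg/hr ÷ 0.6152695 mcg/mL = 413.9724 mL/hr
Time remaining = 1066.327 mL ÷ 413.9724 mL/hr = 2.57584 hr

2.6 hours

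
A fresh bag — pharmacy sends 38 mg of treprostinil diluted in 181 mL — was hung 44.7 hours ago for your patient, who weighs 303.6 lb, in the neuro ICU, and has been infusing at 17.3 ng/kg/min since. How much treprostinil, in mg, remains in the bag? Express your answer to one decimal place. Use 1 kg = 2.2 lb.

31.6 mg

Weight = 303.6 lb ÷ 2.2 lb/kg = 138 kg
Dose = 17.3 ng/kg/min × 138 kg = 2387.4 ng/min
2387.4 ng/min × 60 min/hr = 143244 ng/hr
Concentration = 38 mg ÷ 181 mL = 0.2099448 mg/mL = 209944.8 ng/mL
Rate = 143244 ng/hr ÷ 209944.8 ng/mL = 0.6822938 mL/hr
Volume infused = 0.6822938 mL/hr × 44.7 hr = 30.49853 mL
Volume remaining = 181 − 30.49853 = 150.5015 mL
Drug remaining = 150.5015 mL × 209944.8 ng/mL = 31596993 ng = 31.59699 mg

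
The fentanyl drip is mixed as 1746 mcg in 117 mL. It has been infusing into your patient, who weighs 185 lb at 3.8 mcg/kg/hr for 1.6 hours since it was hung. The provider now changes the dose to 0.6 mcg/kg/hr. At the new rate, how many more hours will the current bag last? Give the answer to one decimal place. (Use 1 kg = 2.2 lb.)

24.5 hours

Initial rate:
Weight = 185 lb ÷ 2.2 lb/kg = 84.09091 kg
Dose = 3.8 mcg/kg/hr × 84.09091 kg = 319.5455 mcg/hr
Concentration = 1746 mcg ÷ 117 mL = 14.92308 mcg/mL
Rate = 319.5455 mcg/hr ÷ 14.92308 mcg/mL = 21.41284 mL/hr
Volume infused so far = 21.41284 mL/hr × 1.6 hr = 34.26054 mL
Volume remaining = 117 − 34.26054 = 82.73946 mL
New rate:
Dose = 0.6 mcg/kg/hr × 84.09091 kg = 50.45455 mcg/hr
Rate = 50.45455 mcg/hr ÷ 14.92308 mcg/mL = 3.380975 mL/hr
Time remaining = 82.73946 mL ÷ 3.380975 mL/hr = 24.47207 hr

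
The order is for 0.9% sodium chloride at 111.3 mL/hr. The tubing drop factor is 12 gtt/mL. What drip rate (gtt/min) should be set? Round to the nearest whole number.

22 gtt/min

111.3 mL/hr ÷ 60 min/hr = 1.855 mL/min
1.855 mL/min × 12 gtt/mL = 22.26 gtt/min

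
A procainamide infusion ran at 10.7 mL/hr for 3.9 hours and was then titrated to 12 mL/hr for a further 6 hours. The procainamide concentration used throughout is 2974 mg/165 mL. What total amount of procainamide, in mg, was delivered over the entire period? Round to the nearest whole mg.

2050 mg

Concentration = 2974 mg ÷ 165 mL = 18.02424 mg/mL
Stage 1: 10.7 mL/hr × 3.9 hr = 41.73 mL → 41.73 mL × 18.02424 mg/mL = 752.1516 mg
Stage 2: 12 mL/hr × 6 hr = 72 mL → 72 mL × 18.02424 mg/mL = 1297.745 mg
Total = 752.1516 + 1297.745 = 2049.897 mg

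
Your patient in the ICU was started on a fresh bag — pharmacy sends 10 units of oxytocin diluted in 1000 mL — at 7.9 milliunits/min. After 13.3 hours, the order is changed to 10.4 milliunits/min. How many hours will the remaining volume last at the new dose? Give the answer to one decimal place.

Initial rate:
7.9 milliunits/min × 60 min/hr = 474 milliunits/hr
Concentration = 10 units ÷ 1000 mL = 0.01 units/mL = 10 milliunits/mL
Rate = 474 milliunits/hr ÷ 10 milliunits/mL = 47.4 mL/hr
Volume infused so far = 47.4 mL/hr × 13.3 hr = 630.42 mL
Volume remaining = 1000 − 630.42 = 369.58 mL
New rate:
10.4 milliunits/min × 60 min/hr = 624 milliunits/hr
Rate = 624 milliunits/hr ÷ 10 milliunits/mL = 62.4 mL/hr
Time remaining = 369.58 mL ÷ 62.4 mL/hr = 5.922756 hr

5.9 hours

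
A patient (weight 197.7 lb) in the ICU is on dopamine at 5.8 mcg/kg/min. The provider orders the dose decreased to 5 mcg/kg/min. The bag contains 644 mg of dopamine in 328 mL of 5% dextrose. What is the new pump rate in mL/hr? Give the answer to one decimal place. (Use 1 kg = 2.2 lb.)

13.7 mL/hr

Weight = 197.7 lb ÷ 2.2 lb/kg = 89.86364 kg
Dose = 5 mcg/kg/min × 89.86364 kg = 449.3182 mcg/min
449.3182 mcg/min × 60 min/hr = 26959.09 mcg/hr
Concentration = 644 mg ÷ 328 mL = 1.963415 mg/mL = 1963.415 mcg/mL
Rate = 26959.09 mcg/hr ÷ 1963.415 mcg/mL = 13.73072 mL/hr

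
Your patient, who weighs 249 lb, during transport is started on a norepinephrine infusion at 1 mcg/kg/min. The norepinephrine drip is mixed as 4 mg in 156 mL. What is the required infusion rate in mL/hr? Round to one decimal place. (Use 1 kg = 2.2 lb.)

Weight = 249 lb ÷ 2.2 lb/kg = 113.1818 kg
Dose = 1 mcg/kg/min × 113.1818 kg = 113.1818 mcg/min
113.1818 mcg/min × 60 min/hr = 6790.909 mcg/hr
Concentration = 4 mg ÷ 156 mL = 0.02564103 mg/mL = 25.64103 mcg/mL
Rate = 6790.909 mcg/hr ÷ 25.64103 mcg/mL = 264.8455 mL/hr

264.8 mL/hr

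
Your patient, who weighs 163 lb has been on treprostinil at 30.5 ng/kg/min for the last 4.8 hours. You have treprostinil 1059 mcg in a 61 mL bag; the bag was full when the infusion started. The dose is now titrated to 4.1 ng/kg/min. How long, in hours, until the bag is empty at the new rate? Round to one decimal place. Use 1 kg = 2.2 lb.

Initial rate:
Weight = 163 lb ÷ 2.2 lb/kg = 74.09091 kg
Dose = 30.5 ng/kg/min × 74.09091 kg = 2259.773 ng/min
2259.773 ng/min × 60 min/hr = 135586.4 ng/hr
Concentration = 1059 mcg ÷ 61 mL = 17.36066 mcg/mL = 17360.66 ng/mL
Rate = 135586.4 ng/hr ÷ 17360.66 ng/mL = 7.809979 mL/hr
Volume infused so far = 7.809979 mL/hr × 4.8 hr = 37.4879 mL
Volume remaining = 61 − 37.4879 = 23.5121 mL
New rate:
Dose = 4.1 ng/kg/min × 74.09091 kg = 303.7727 ng/min
303.7727 ng/min × 60 min/hr = 18226.36 ng/hr
Rate = 18226.36 ng/hr ÷ 17360.66 ng/mL = 1.049866 mL/hr
Time remaining = 23.5121 mL ÷ 1.049866 mL/hr = 22.39533 hr

22.4 hours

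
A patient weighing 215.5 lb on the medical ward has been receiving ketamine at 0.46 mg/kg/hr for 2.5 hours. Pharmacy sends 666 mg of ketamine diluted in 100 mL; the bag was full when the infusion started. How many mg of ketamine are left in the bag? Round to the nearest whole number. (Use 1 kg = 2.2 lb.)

553 mg

Weight = 215.5 lb ÷ 2.2 lb/kg = 97.95455 kg
Dose = 0.46 mg/kg/hr × 97.95455 kg = 45.05909 mg/hr
Concentration = 666 mg ÷ 100 mL = 6.66 mg/mL
Rate = 45.05909 mg/hr ÷ 6.66 mg/mL = 6.765629 mL/hr
Volume infused = 6.765629 mL/hr × 2.5 hr = 16.91407 mL
Volume remaining = 100 − 16.91407 = 83.08593 mL
Drug remaining = 83.08593 mL × 6.66 mg/mL = 553.3523 mg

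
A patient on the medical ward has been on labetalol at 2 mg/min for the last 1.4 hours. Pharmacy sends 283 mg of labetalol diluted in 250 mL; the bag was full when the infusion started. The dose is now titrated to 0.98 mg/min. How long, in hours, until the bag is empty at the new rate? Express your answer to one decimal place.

2.0 hours

Initial rate:
2 mg/min × 60 min/hr = 120 mg/hr
Concentration = 283 mg ÷ 250 mL = 1.132 mg/mL
Rate = 120 mg/hr ÷ 1.132 mg/mL = 106.0071 mL/hr
Volume infused so far = 106.0071 mL/hr × 1.4 hr = 148.4099 mL
Volume remaining = 250 − 148.4099 = 101.5901 mL
New rate:
0.98 mg/min × 60 min/hr = 58.8 mg/hr
Rate = 58.8 mg/hr ÷ 1.132 mg/mL = 51.94346 mL/hr
Time remaining = 101.5901 mL ÷ 51.94346 mL/hr = 1.955782 hr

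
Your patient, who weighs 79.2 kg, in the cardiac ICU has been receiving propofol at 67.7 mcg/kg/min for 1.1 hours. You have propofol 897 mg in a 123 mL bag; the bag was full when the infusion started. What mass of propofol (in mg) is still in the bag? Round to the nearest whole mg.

543 mg

Dose = 67.7 mcg/kg/min × 79.2 kg = 5361.84 mcg/min
5361.84 mcg/min × 60 min/hr = 321710.4 mcg/hr
Concentration = 897 mg ÷ 123 mL = 7.292683 mg/mL = 7292.683 mcg/mL
Rate = 321710.4 mcg/hr ÷ 7292.683 mcg/mL = 44.11414 mL/hr
Volume infused = 44.11414 mL/hr × 1.1 hr = 48.52555 mL
Volume remaining = 123 − 48.52555 = 74.47445 mL
Drug remaining = 74.47445 mL × 7292.683 mcg/mL = 543118.6 mcg = 543.1186 mg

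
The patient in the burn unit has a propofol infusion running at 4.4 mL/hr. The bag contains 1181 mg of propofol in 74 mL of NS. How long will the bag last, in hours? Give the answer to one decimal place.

16.8 hours

Duration = 74 mL ÷ 4.4 mL/hr = 16.81818 hr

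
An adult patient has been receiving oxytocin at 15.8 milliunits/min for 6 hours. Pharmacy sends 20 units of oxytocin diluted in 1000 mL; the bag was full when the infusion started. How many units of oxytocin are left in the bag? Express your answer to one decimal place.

14.3 units

15.8 milliunits/min × 60 min/hr = 948 milliunits/hr
Concentration = 20 units ÷ 1000 mL = 0.02 units/mL = 20 milliunits/mL
Rate = 948 milliunits/hr ÷ 20 milliunits/mL = 47.4 mL/hr
Volume infused = 47.4 mL/hr × 6 hr = 284.4 mL
Volume remaining = 1000 − 284.4 = 715.6 mL
Drug remaining = 715.6 mL × 20 milliunits/mL = 14312 milliunits = 14.312 units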